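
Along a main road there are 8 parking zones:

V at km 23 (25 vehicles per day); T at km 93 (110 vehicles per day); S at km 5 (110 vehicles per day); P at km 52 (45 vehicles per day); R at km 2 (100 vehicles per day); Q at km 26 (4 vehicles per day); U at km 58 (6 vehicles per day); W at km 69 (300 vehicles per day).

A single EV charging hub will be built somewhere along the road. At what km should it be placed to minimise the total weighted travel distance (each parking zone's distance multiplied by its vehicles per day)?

For a sum of weighted absolute distances on a line, the optimum is the weighted median (not the mean). Total weight W = 700; half-weight = 350.
Sort by position and accumulate weight:
  km 2 (R, w=100) → cum 100
  km 5 (S, w=110) → cum 210
  km 23 (V, w=25) → cum 235
  km 26 (Q, w=4) → cum 239
  km 52 (P, w=45) → cum 284
  km 58 (U, w=6) → cum 290
  km 69 (W, w=300) → cum 590  ≥ 350 → median here
  km 93 (T, w=110) → cum 700
Optimal location: km 69.

x = 69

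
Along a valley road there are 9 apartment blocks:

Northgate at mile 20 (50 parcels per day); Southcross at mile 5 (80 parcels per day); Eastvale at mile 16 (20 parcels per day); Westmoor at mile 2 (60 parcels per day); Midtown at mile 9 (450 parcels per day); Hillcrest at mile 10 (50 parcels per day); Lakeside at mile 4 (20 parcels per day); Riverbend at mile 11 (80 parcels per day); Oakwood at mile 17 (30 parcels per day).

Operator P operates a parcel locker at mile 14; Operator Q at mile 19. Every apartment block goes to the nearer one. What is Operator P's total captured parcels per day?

The indifferent point is the midpoint (14+19)/2 = 16.5; apartment blocks left of it (closer to Operator P at 14) go to Operator P, those right go to Operator Q.
  Westmoor at 2 (w=60) → Operator P
  Lakeside at 4 (w=20) → Operator P
  Southcross at 5 (w=80) → Operator P
  Midtown at 9 (w=450) → Operator P
  Hillcrest at 10 (w=50) → Operator P
  Riverbend at 11 (w=80) → Operator P
  Eastvale at 16 (w=20) → Operator P
  Oakwood at 17 (w=30) → Operator Q
  Northgate at 20 (w=50) → Operator Q
Operator P captures 760; Operator Q captures 80.

760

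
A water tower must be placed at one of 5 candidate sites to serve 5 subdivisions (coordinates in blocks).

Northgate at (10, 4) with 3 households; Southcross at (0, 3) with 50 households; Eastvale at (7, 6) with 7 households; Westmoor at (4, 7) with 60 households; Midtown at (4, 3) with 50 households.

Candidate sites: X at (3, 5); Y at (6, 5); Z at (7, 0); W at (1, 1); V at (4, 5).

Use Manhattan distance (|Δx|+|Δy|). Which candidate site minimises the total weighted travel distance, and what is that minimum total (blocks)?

V, total 569 blocks

Total weighted distance at each candidate:
  X (3, 5): total = 639
  Y (6, 5): total = 869
  Z (7, 0): total = 1463
  W (1, 1): total = 1053
  V (4, 5): total = 569
Minimum is at V with total 569 blocks.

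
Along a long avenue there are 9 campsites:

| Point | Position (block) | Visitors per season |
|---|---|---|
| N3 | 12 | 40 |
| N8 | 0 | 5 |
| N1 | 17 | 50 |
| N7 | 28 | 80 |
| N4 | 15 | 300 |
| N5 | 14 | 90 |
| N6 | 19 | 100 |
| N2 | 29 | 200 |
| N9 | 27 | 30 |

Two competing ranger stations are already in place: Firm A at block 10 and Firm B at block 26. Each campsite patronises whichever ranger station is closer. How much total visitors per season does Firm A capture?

The indifferent point is the midpoint (10+26)/2 = 18; campsites left of it (closer to Firm A at 10) go to Firm A, those right go to Firm B.
  N8 at 0 (w=5) → Firm A
  N3 at 12 (w=40) → Firm A
  N5 at 14 (w=90) → Firm A
  N4 at 15 (w=300) → Firm A
  N1 at 17 (w=50) → Firm A
  N6 at 19 (w=100) → Firm B
  N9 at 27 (w=30) → Firm B
  N7 at 28 (w=80) → Firm B
  N2 at 29 (w=200) → Firm B
Firm A captures 485; Firm B captures 410.

485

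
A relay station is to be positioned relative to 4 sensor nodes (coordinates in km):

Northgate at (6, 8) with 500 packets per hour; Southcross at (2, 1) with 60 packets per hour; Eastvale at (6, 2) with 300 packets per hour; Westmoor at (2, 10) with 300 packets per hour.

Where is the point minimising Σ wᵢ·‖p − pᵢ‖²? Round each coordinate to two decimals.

The minimiser of Σwᵢ‖p−pᵢ‖² is the weighted centroid p* = (Σwᵢpᵢ)/(Σwᵢ).
Σwᵢ = 1160.
Σwᵢxᵢ = 500·6 + 60·2 + 300·6 + 300·2 = 5520.
Σwᵢyᵢ = 500·8 + 60·1 + 300·2 + 300·10 = 7660.
x* = 5520/1160 = 4.76, y* = 7660/1160 = 6.60.

(4.76, 6.60)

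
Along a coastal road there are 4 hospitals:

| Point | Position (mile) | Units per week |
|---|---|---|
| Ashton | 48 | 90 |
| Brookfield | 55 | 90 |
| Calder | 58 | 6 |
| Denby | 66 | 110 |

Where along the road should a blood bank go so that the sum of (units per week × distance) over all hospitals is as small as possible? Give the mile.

For a sum of weighted absolute distances on a line, the optimum is the weighted median (not the mean). Total weight W = 296; half-weight = 148.
Sort by position and accumulate weight:
  mile 48 (Ashton, w=90) → cum 90
  mile 55 (Brookfield, w=90) → cum 180  ≥ 148 → median here
  mile 58 (Calder, w=6) → cum 186
  mile 66 (Denby, w=110) → cum 296
Optimal location: mile 55.

x = 55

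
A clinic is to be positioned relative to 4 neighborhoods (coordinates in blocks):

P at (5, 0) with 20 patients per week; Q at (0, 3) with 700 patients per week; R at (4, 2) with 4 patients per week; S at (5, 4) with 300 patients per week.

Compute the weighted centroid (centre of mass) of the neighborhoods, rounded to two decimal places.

The minimiser of Σwᵢ‖p−pᵢ‖² is the weighted centroid p* = (Σwᵢpᵢ)/(Σwᵢ).
Σwᵢ = 1024.
Σwᵢxᵢ = 20·5 + 700·0 + 4·4 + 300·5 = 1616.
Σwᵢyᵢ = 20·0 + 700·3 + 4·2 + 300·4 = 3308.
x* = 1616/1024 = 1.58, y* = 3308/1024 = 3.23.

(1.58, 3.23)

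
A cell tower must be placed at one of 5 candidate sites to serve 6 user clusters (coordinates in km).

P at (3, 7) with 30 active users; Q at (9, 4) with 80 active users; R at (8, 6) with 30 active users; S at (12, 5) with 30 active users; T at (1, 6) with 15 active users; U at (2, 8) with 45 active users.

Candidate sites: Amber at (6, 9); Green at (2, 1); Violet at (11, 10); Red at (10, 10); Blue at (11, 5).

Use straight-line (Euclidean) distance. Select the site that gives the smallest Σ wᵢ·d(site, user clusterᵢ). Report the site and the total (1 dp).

Blue, total 1128.8 km

Total weighted distance at each candidate:
  Amber (6, 9): total = 1172.1
  Green (2, 1): total = 1740.6
  Violet (11, 10): total = 1641.7
  Red (10, 10): total = 1529.6
  Blue (11, 5): total = 1128.8
Minimum is at Blue with total 1128.8 km.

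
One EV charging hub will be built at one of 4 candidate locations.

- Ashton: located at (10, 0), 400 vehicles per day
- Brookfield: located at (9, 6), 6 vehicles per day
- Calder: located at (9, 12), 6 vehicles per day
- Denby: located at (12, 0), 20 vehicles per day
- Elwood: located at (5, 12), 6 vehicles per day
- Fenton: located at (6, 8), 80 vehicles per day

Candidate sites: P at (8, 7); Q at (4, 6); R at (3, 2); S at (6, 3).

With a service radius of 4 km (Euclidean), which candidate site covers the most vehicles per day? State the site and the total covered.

Coverage radius r = 4 km; a point is covered iff (Δx)²+(Δy)² ≤ 4² = 16.
  P (8, 7): covers {Brookfield, Fenton} → 86
  Q (4, 6): covers {Fenton} → 80
  R (3, 2): covers {none} → 0
  S (6, 3): covers {none} → 0
Maximum coverage at P: 86 vehicles per day.

P, covering 86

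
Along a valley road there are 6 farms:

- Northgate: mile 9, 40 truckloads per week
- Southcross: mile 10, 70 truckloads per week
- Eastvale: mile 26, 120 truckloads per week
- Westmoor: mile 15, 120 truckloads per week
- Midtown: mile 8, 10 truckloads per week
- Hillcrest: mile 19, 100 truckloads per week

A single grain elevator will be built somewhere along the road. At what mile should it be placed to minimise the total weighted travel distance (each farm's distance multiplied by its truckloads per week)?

x = 15

For a sum of weighted absolute distances on a line, the optimum is the weighted median (not the mean). Total weight W = 460; half-weight = 230.
Sort by position and accumulate weight:
  mile 8 (Midtown, w=10) → cum 10
  mile 9 (Northgate, w=40) → cum 50
  mile 10 (Southcross, w=70) → cum 120
  mile 15 (Westmoor, w=120) → cum 240  ≥ 230 → median here
  mile 19 (Hillcrest, w=100) → cum 340
  mile 26 (Eastvale, w=120) → cum 460
Optimal location: mile 15.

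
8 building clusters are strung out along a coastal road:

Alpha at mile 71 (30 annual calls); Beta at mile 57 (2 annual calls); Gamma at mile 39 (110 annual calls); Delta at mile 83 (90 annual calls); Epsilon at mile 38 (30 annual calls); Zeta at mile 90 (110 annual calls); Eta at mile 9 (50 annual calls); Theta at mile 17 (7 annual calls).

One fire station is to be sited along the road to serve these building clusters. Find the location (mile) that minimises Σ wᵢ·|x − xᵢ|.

x = 71

For a sum of weighted absolute distances on a line, the optimum is the weighted median (not the mean). Total weight W = 429; half-weight = 214.5.
Sort by position and accumulate weight:
  mile 9 (Eta, w=50) → cum 50
  mile 17 (Theta, w=7) → cum 57
  mile 38 (Epsilon, w=30) → cum 87
  mile 39 (Gamma, w=110) → cum 197
  mile 57 (Beta, w=2) → cum 199
  mile 71 (Alpha, w=30) → cum 229  ≥ 214.5 → median here
  mile 83 (Delta, w=90) → cum 319
  mile 90 (Zeta, w=110) → cum 429
Optimal location: mile 71.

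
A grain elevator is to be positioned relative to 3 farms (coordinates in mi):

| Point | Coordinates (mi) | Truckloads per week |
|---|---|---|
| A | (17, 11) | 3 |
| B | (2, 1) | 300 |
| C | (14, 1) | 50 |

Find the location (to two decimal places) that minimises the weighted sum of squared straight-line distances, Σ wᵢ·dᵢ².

The minimiser of Σwᵢ‖p−pᵢ‖² is the weighted centroid p* = (Σwᵢpᵢ)/(Σwᵢ).
Σwᵢ = 353.
Σwᵢxᵢ = 3·17 + 300·2 + 50·14 = 1351.
Σwᵢyᵢ = 3·11 + 300·1 + 50·1 = 383.
x* = 1351/353 = 3.83, y* = 383/353 = 1.08.

(3.83, 1.08)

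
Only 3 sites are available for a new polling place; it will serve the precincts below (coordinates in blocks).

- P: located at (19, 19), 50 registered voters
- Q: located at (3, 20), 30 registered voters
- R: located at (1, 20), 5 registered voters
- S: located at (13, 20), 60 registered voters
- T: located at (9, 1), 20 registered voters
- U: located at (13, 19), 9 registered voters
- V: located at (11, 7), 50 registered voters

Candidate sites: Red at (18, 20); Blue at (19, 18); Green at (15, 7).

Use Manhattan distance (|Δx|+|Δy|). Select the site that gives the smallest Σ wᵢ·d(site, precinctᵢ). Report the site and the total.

Red, total 2549 blocks

Total weighted distance at each candidate:
  Red (18, 20): total = 2549
  Blue (19, 18): total = 2723
  Green (15, 7): total = 3151
Minimum is at Red with total 2549 blocks.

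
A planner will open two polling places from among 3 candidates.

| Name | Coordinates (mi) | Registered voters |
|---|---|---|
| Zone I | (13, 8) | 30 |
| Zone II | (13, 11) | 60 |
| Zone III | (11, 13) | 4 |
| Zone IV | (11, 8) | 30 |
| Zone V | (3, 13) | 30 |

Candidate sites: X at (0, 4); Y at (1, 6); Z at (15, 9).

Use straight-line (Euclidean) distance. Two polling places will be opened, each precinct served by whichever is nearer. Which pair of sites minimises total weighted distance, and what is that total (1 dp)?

Evaluate every pair (each demand assigned to the nearer of the two):
  {Y, Z}: total = 601.5
  {X, Z}: total = 667.7
  {X, Y}: total = 1718.1
Best pair: {Y, Z} with total 601.5.

{Y, Z}, total 601.5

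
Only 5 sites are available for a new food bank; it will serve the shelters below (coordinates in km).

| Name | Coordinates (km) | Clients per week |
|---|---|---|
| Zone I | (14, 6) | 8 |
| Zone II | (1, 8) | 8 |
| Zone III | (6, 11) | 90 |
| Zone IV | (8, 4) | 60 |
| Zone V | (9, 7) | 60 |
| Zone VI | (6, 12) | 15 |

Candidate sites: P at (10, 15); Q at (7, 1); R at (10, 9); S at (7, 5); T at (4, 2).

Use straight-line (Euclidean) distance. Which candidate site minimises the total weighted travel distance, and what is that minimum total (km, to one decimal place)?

S, total 1018.3 km

Total weighted distance at each candidate:
  P (10, 15): total = 1908.7
  Q (7, 1): total = 1782.0
  R (10, 9): total = 1047.2
  S (7, 5): total = 1018.3
  T (4, 2): total = 1815.2
Minimum is at S with total 1018.3 km.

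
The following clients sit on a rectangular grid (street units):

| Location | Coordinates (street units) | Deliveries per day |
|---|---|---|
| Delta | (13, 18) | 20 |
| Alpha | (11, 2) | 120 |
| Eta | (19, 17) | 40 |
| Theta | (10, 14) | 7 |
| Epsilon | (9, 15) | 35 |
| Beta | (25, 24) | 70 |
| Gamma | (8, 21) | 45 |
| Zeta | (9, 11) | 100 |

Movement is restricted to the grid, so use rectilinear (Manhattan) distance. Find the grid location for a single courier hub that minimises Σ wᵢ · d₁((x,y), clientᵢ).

Manhattan distance separates: Σwᵢ(|x−xᵢ|+|y−yᵢ|) = Σwᵢ|x−xᵢ| + Σwᵢ|y−yᵢ|, so x and y are optimised independently as 1-D weighted medians.
Total weight W = 437; half = 218.5.
x-coordinate, sorted with cumulative weight:
  x=8 (Gamma, w=45) cum 45
  x=9 (Epsilon, w=35) cum 80
  x=9 (Zeta, w=100) cum 180
  x=10 (Theta, w=7) cum 187
  x=11 (Alpha, w=120) cum 307  ← median
  x=13 (Delta, w=20) cum 327
  x=19 (Eta, w=40) cum 367
  x=25 (Beta, w=70) cum 437
⇒ x* = 11
y-coordinate, sorted with cumulative weight:
  y=2 (Alpha, w=120) cum 120
  y=11 (Zeta, w=100) cum 220  ← median
  y=14 (Theta, w=7) cum 227
  y=15 (Epsilon, w=35) cum 262
  y=17 (Eta, w=40) cum 302
  y=18 (Delta, w=20) cum 322
  y=21 (Gamma, w=45) cum 367
  y=24 (Beta, w=70) cum 437
⇒ y* = 11

(11, 11)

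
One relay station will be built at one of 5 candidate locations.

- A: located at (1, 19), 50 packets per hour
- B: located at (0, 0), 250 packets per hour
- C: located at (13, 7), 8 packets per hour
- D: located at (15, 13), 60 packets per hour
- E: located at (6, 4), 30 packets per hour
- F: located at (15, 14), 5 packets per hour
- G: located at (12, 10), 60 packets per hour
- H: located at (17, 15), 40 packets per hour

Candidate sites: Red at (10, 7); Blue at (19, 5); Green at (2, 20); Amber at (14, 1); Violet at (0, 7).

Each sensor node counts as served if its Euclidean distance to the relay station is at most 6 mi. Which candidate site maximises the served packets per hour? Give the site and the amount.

Coverage radius r = 6 mi; a point is covered iff (Δx)²+(Δy)² ≤ 6² = 36.
  Red (10, 7): covers {C, E, G} → 98
  Blue (19, 5): covers {none} → 0
  Green (2, 20): covers {A} → 50
  Amber (14, 1): covers {none} → 0
  Violet (0, 7): covers {none} → 0
Maximum coverage at Red: 98 packets per hour.

Red, covering 98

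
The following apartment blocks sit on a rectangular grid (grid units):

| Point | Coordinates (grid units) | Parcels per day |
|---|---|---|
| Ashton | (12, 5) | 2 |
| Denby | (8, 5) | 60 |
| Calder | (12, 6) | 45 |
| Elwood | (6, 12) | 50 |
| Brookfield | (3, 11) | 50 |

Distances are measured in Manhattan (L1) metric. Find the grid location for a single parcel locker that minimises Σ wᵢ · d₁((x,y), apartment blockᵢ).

Manhattan distance separates: Σwᵢ(|x−xᵢ|+|y−yᵢ|) = Σwᵢ|x−xᵢ| + Σwᵢ|y−yᵢ|, so x and y are optimised independently as 1-D weighted medians.
Total weight W = 207; half = 103.5.
x-coordinate, sorted with cumulative weight:
  x=3 (Brookfield, w=50) cum 50
  x=6 (Elwood, w=50) cum 100
  x=8 (Denby, w=60) cum 160  ← median
  x=12 (Ashton, w=2) cum 162
  x=12 (Calder, w=45) cum 207
⇒ x* = 8
y-coordinate, sorted with cumulative weight:
  y=5 (Ashton, w=2) cum 2
  y=5 (Denby, w=60) cum 62
  y=6 (Calder, w=45) cum 107  ← median
  y=11 (Brookfield, w=50) cum 157
  y=12 (Elwood, w=50) cum 207
⇒ y* = 6

(8, 6)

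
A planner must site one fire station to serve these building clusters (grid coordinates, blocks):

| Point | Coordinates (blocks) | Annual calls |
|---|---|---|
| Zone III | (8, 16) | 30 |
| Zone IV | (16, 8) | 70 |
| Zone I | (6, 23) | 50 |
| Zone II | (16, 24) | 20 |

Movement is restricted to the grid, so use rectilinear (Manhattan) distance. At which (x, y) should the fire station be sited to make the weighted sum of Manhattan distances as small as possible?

Manhattan distance separates: Σwᵢ(|x−xᵢ|+|y−yᵢ|) = Σwᵢ|x−xᵢ| + Σwᵢ|y−yᵢ|, so x and y are optimised independently as 1-D weighted medians.
Total weight W = 170; half = 85.
x-coordinate, sorted with cumulative weight:
  x=6 (Zone I, w=50) cum 50
  x=8 (Zone III, w=30) cum 80
  x=16 (Zone IV, w=70) cum 150  ← median
  x=16 (Zone II, w=20) cum 170
⇒ x* = 16
y-coordinate, sorted with cumulative weight:
  y=8 (Zone IV, w=70) cum 70
  y=16 (Zone III, w=30) cum 100  ← median
  y=23 (Zone I, w=50) cum 150
  y=24 (Zone II, w=20) cum 170
⇒ y* = 16

(16, 16)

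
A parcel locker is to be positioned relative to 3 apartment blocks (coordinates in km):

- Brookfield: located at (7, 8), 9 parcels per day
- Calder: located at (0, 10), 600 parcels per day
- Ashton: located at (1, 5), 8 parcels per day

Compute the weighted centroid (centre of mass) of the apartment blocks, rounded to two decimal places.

(0.12, 9.91)

The minimiser of Σwᵢ‖p−pᵢ‖² is the weighted centroid p* = (Σwᵢpᵢ)/(Σwᵢ).
Σwᵢ = 617.
Σwᵢxᵢ = 9·7 + 600·0 + 8·1 = 71.
Σwᵢyᵢ = 9·8 + 600·10 + 8·5 = 6112.
x* = 71/617 = 0.12, y* = 6112/617 = 9.91.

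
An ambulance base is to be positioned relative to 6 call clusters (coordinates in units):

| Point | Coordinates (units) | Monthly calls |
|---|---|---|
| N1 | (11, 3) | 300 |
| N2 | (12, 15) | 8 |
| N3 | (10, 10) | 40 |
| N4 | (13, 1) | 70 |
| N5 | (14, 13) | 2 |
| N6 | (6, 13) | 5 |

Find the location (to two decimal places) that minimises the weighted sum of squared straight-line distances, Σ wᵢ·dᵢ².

The minimiser of Σwᵢ‖p−pᵢ‖² is the weighted centroid p* = (Σwᵢpᵢ)/(Σwᵢ).
Σwᵢ = 425.
Σwᵢxᵢ = 300·11 + 8·12 + 40·10 + 70·13 + 2·14 + 5·6 = 4764.
Σwᵢyᵢ = 300·3 + 8·15 + 40·10 + 70·1 + 2·13 + 5·13 = 1581.
x* = 4764/425 = 11.21, y* = 1581/425 = 3.72.

(11.21, 3.72)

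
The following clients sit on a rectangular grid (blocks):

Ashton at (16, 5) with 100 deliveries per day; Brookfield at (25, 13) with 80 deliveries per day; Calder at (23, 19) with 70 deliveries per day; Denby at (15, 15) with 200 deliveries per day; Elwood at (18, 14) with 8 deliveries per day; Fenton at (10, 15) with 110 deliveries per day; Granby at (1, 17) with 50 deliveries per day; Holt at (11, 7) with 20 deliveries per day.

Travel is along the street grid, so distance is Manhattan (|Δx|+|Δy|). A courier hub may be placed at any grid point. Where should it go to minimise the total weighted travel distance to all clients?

(15, 15)

Manhattan distance separates: Σwᵢ(|x−xᵢ|+|y−yᵢ|) = Σwᵢ|x−xᵢ| + Σwᵢ|y−yᵢ|, so x and y are optimised independently as 1-D weighted medians.
Total weight W = 638; half = 319.
x-coordinate, sorted with cumulative weight:
  x=1 (Granby, w=50) cum 50
  x=10 (Fenton, w=110) cum 160
  x=11 (Holt, w=20) cum 180
  x=15 (Denby, w=200) cum 380  ← median
  x=16 (Ashton, w=100) cum 480
  x=18 (Elwood, w=8) cum 488
  x=23 (Calder, w=70) cum 558
  x=25 (Brookfield, w=80) cum 638
⇒ x* = 15
y-coordinate, sorted with cumulative weight:
  y=5 (Ashton, w=100) cum 100
  y=7 (Holt, w=20) cum 120
  y=13 (Brookfield, w=80) cum 200
  y=14 (Elwood, w=8) cum 208
  y=15 (Denby, w=200) cum 408  ← median
  y=15 (Fenton, w=110) cum 518
  y=17 (Granby, w=50) cum 568
  y=19 (Calder, w=70) cum 638
⇒ y* = 15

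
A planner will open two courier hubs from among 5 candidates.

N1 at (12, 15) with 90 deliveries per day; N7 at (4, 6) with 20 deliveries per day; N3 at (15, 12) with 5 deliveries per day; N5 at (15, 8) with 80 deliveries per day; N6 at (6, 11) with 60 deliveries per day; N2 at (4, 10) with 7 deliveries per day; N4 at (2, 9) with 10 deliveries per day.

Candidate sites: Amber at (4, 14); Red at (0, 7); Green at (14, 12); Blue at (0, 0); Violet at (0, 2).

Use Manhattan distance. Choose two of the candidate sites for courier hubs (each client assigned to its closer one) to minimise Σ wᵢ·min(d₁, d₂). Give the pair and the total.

{Amber, Green}, total 1413

Evaluate every pair (each demand assigned to the nearer of the two):
  {Amber, Green}: total = 1413
  {Red, Green}: total = 1584
  {Green, Violet}: total = 1729
  {Green, Blue}: total = 1789
  {Amber, Red}: total = 2623
  {Amber, Blue}: total = 2793
  {Amber, Violet}: total = 2793
  {Red, Blue}: total = 3969
  {Red, Violet}: total = 3969
  {Blue, Violet}: total = 5289
Best pair: {Amber, Green} with total 1413.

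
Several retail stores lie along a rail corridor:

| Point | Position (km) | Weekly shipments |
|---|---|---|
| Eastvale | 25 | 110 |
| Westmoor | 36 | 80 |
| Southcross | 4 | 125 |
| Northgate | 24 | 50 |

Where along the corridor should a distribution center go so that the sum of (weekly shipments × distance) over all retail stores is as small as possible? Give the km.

x = 25

For a sum of weighted absolute distances on a line, the optimum is the weighted median (not the mean). Total weight W = 365; half-weight = 182.5.
Sort by position and accumulate weight:
  km 4 (Southcross, w=125) → cum 125
  km 24 (Northgate, w=50) → cum 175
  km 25 (Eastvale, w=110) → cum 285  ≥ 182.5 → median here
  km 36 (Westmoor, w=80) → cum 365
Optimal location: km 25.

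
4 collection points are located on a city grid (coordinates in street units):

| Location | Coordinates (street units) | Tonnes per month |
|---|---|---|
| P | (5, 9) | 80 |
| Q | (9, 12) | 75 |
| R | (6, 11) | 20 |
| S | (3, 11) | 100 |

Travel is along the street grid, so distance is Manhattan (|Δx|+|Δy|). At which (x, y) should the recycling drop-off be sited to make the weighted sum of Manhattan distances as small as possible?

(5, 11)

Manhattan distance separates: Σwᵢ(|x−xᵢ|+|y−yᵢ|) = Σwᵢ|x−xᵢ| + Σwᵢ|y−yᵢ|, so x and y are optimised independently as 1-D weighted medians.
Total weight W = 275; half = 137.5.
x-coordinate, sorted with cumulative weight:
  x=3 (S, w=100) cum 100
  x=5 (P, w=80) cum 180  ← median
  x=6 (R, w=20) cum 200
  x=9 (Q, w=75) cum 275
⇒ x* = 5
y-coordinate, sorted with cumulative weight:
  y=9 (P, w=80) cum 80
  y=11 (R, w=20) cum 100
  y=11 (S, w=100) cum 200  ← median
  y=12 (Q, w=75) cum 275
⇒ y* = 11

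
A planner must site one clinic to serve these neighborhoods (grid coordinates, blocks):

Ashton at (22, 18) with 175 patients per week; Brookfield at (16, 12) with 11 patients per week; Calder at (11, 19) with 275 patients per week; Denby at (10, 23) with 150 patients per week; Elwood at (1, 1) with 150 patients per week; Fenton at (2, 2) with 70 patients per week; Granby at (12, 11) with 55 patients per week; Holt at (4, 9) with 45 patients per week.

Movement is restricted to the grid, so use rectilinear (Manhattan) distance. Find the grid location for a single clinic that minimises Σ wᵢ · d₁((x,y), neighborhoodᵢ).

(11, 18)

Manhattan distance separates: Σwᵢ(|x−xᵢ|+|y−yᵢ|) = Σwᵢ|x−xᵢ| + Σwᵢ|y−yᵢ|, so x and y are optimised independently as 1-D weighted medians.
Total weight W = 931; half = 465.5.
x-coordinate, sorted with cumulative weight:
  x=1 (Elwood, w=150) cum 150
  x=2 (Fenton, w=70) cum 220
  x=4 (Holt, w=45) cum 265
  x=10 (Denby, w=150) cum 415
  x=11 (Calder, w=275) cum 690  ← median
  x=12 (Granby, w=55) cum 745
  x=16 (Brookfield, w=11) cum 756
  x=22 (Ashton, w=175) cum 931
⇒ x* = 11
y-coordinate, sorted with cumulative weight:
  y=1 (Elwood, w=150) cum 150
  y=2 (Fenton, w=70) cum 220
  y=9 (Holt, w=45) cum 265
  y=11 (Granby, w=55) cum 320
  y=12 (Brookfield, w=11) cum 331
  y=18 (Ashton, w=175) cum 506  ← median
  y=19 (Calder, w=275) cum 781
  y=23 (Denby, w=150) cum 931
⇒ y* = 18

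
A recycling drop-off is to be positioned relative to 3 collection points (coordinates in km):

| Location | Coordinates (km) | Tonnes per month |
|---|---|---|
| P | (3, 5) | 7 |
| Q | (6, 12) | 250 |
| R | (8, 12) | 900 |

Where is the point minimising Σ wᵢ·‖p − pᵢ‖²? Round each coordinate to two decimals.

The minimiser of Σwᵢ‖p−pᵢ‖² is the weighted centroid p* = (Σwᵢpᵢ)/(Σwᵢ).
Σwᵢ = 1157.
Σwᵢxᵢ = 7·3 + 250·6 + 900·8 = 8721.
Σwᵢyᵢ = 7·5 + 250·12 + 900·12 = 13835.
x* = 8721/1157 = 7.54, y* = 13835/1157 = 11.96.

(7.54, 11.96)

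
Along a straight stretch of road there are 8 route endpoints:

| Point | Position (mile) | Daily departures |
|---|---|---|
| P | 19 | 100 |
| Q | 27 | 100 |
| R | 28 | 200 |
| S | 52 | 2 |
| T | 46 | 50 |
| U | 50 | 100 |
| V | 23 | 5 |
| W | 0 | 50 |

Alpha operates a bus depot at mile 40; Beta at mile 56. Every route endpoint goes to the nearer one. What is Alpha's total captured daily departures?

505

The indifferent point is the midpoint (40+56)/2 = 48; route endpoints left of it (closer to Alpha at 40) go to Alpha, those right go to Beta.
  W at 0 (w=50) → Alpha
  P at 19 (w=100) → Alpha
  V at 23 (w=5) → Alpha
  Q at 27 (w=100) → Alpha
  R at 28 (w=200) → Alpha
  T at 46 (w=50) → Alpha
  U at 50 (w=100) → Beta
  S at 52 (w=2) → Beta
Alpha captures 505; Beta captures 102.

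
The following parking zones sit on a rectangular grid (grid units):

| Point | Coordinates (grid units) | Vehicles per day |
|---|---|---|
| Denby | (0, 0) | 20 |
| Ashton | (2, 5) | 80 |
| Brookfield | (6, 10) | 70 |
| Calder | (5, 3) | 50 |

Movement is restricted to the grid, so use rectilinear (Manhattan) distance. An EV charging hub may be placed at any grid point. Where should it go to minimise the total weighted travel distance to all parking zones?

Manhattan distance separates: Σwᵢ(|x−xᵢ|+|y−yᵢ|) = Σwᵢ|x−xᵢ| + Σwᵢ|y−yᵢ|, so x and y are optimised independently as 1-D weighted medians.
Total weight W = 220; half = 110.
x-coordinate, sorted with cumulative weight:
  x=0 (Denby, w=20) cum 20
  x=2 (Ashton, w=80) cum 100
  x=5 (Calder, w=50) cum 150  ← median
  x=6 (Brookfield, w=70) cum 220
⇒ x* = 5
y-coordinate, sorted with cumulative weight:
  y=0 (Denby, w=20) cum 20
  y=3 (Calder, w=50) cum 70
  y=5 (Ashton, w=80) cum 150  ← median
  y=10 (Brookfield, w=70) cum 220
⇒ y* = 5

(5, 5)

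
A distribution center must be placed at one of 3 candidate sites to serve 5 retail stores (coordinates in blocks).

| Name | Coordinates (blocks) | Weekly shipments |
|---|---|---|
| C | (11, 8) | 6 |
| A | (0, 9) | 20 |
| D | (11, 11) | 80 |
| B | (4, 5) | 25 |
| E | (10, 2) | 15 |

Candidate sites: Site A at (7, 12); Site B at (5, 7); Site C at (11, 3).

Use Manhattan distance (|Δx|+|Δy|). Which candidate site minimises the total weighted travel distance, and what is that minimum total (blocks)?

Site A, total 1093 blocks

Total weighted distance at each candidate:
  Site A (7, 12): total = 1093
  Site B (5, 7): total = 1207
  Site C (11, 3): total = 1265
Minimum is at Site A with total 1093 blocks.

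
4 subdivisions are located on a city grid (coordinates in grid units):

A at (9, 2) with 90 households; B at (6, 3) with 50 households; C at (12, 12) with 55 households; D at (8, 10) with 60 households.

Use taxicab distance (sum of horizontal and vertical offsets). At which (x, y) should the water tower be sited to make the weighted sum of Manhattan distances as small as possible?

(9, 3)

Manhattan distance separates: Σwᵢ(|x−xᵢ|+|y−yᵢ|) = Σwᵢ|x−xᵢ| + Σwᵢ|y−yᵢ|, so x and y are optimised independently as 1-D weighted medians.
Total weight W = 255; half = 127.5.
x-coordinate, sorted with cumulative weight:
  x=6 (B, w=50) cum 50
  x=8 (D, w=60) cum 110
  x=9 (A, w=90) cum 200  ← median
  x=12 (C, w=55) cum 255
⇒ x* = 9
y-coordinate, sorted with cumulative weight:
  y=2 (A, w=90) cum 90
  y=3 (B, w=50) cum 140  ← median
  y=10 (D, w=60) cum 200
  y=12 (C, w=55) cum 255
⇒ y* = 3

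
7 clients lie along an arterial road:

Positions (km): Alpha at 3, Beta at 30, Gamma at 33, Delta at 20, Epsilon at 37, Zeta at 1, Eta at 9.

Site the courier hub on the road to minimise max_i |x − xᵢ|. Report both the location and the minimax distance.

location 19, max distance 18

The 1-center on a line is the midpoint of the two extreme points: leftmost at 1, rightmost at 37.
Optimal location = (1 + 37)/2 = 19; maximum distance = (37 − 1)/2 = 18.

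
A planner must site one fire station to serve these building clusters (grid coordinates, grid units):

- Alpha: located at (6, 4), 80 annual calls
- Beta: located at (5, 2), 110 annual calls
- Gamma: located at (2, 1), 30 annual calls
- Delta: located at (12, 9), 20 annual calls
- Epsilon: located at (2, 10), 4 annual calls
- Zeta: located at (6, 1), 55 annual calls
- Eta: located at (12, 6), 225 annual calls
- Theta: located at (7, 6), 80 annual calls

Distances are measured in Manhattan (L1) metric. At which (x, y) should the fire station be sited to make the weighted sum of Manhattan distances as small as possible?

Manhattan distance separates: Σwᵢ(|x−xᵢ|+|y−yᵢ|) = Σwᵢ|x−xᵢ| + Σwᵢ|y−yᵢ|, so x and y are optimised independently as 1-D weighted medians.
Total weight W = 604; half = 302.
x-coordinate, sorted with cumulative weight:
  x=2 (Gamma, w=30) cum 30
  x=2 (Epsilon, w=4) cum 34
  x=5 (Beta, w=110) cum 144
  x=6 (Alpha, w=80) cum 224
  x=6 (Zeta, w=55) cum 279
  x=7 (Theta, w=80) cum 359  ← median
  x=12 (Delta, w=20) cum 379
  x=12 (Eta, w=225) cum 604
⇒ x* = 7
y-coordinate, sorted with cumulative weight:
  y=1 (Gamma, w=30) cum 30
  y=1 (Zeta, w=55) cum 85
  y=2 (Beta, w=110) cum 195
  y=4 (Alpha, w=80) cum 275
  y=6 (Eta, w=225) cum 500  ← median
  y=6 (Theta, w=80) cum 580
  y=9 (Delta, w=20) cum 600
  y=10 (Epsilon, w=4) cum 604
⇒ y* = 6

(7, 6)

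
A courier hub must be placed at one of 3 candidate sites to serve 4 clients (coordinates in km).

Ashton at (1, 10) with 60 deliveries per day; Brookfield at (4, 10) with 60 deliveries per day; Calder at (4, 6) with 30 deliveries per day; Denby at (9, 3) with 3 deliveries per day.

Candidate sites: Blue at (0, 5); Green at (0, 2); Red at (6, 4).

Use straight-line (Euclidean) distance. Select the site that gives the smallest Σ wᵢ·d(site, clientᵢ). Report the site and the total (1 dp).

Blue, total 841.5 km

Total weighted distance at each candidate:
  Blue (0, 5): total = 841.5
  Green (0, 2): total = 1217.3
  Red (6, 4): total = 942.4
Minimum is at Blue with total 841.5 km.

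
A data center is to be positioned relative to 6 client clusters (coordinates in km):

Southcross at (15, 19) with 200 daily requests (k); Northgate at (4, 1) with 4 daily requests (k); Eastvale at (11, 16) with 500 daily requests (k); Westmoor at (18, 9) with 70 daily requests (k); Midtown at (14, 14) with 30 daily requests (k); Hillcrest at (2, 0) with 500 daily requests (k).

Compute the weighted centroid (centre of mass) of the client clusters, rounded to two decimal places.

The minimiser of Σwᵢ‖p−pᵢ‖² is the weighted centroid p* = (Σwᵢpᵢ)/(Σwᵢ).
Σwᵢ = 1304.
Σwᵢxᵢ = 200·15 + 4·4 + 500·11 + 70·18 + 30·14 + 500·2 = 11196.
Σwᵢyᵢ = 200·19 + 4·1 + 500·16 + 70·9 + 30·14 + 500·0 = 12854.
x* = 11196/1304 = 8.59, y* = 12854/1304 = 9.86.

(8.59, 9.86)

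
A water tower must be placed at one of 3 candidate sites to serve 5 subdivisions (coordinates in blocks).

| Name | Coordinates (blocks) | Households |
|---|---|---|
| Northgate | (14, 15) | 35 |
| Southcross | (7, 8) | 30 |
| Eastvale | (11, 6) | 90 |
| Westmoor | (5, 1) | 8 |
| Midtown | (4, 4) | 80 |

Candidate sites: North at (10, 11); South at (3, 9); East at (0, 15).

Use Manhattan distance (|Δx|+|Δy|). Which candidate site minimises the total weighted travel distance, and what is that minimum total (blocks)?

North, total 2160 blocks

Total weighted distance at each candidate:
  North (10, 11): total = 2160
  South (3, 9): total = 2295
  East (0, 15): total = 4062
Minimum is at North with total 2160 blocks.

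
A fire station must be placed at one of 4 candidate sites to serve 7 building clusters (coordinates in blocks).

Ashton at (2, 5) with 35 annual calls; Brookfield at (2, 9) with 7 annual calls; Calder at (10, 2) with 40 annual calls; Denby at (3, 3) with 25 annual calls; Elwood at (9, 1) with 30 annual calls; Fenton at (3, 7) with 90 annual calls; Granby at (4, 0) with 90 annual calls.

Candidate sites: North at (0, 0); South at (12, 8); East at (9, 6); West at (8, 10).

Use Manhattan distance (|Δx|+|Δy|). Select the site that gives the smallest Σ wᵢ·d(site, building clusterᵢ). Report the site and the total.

North, total 2512 blocks

Total weighted distance at each candidate:
  North (0, 0): total = 2512
  South (12, 8): total = 3842
  East (9, 6): total = 2545
  West (8, 10): total = 3414
Minimum is at North with total 2512 blocks.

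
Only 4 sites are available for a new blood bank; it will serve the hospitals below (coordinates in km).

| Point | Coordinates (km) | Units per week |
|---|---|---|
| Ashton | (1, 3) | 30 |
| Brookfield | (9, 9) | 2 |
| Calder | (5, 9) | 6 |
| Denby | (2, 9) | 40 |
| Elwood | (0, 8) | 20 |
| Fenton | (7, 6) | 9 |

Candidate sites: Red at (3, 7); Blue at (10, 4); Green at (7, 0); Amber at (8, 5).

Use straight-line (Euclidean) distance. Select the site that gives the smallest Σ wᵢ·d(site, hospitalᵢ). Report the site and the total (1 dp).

Total weighted distance at each candidate:
  Red (3, 7): total = 353.6
  Blue (10, 4): total = 949.5
  Green (7, 0): total = 953.4
  Amber (8, 5): total = 728.7
Minimum is at Red with total 353.6 km.

Red, total 353.6 km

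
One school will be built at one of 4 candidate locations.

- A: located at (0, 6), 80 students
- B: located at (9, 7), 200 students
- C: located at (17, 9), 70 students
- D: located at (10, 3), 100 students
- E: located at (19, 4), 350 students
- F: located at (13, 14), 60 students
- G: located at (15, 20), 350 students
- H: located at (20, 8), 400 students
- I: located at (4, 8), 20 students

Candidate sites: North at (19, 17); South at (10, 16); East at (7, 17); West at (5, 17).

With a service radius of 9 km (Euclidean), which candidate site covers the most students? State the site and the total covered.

North, covering 480

Coverage radius r = 9 km; a point is covered iff (Δx)²+(Δy)² ≤ 9² = 81.
  North (19, 17): covers {C, F, G} → 480
  South (10, 16): covers {F, G} → 410
  East (7, 17): covers {F, G} → 410
  West (5, 17): covers {F} → 60
Maximum coverage at North: 480 students.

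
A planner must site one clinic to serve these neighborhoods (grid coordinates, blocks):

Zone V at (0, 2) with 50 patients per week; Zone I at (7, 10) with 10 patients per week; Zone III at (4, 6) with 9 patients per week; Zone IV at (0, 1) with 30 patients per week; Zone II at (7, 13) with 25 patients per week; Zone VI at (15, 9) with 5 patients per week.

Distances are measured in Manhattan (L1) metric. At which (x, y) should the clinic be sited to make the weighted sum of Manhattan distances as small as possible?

(0, 2)

Manhattan distance separates: Σwᵢ(|x−xᵢ|+|y−yᵢ|) = Σwᵢ|x−xᵢ| + Σwᵢ|y−yᵢ|, so x and y are optimised independently as 1-D weighted medians.
Total weight W = 129; half = 64.5.
x-coordinate, sorted with cumulative weight:
  x=0 (Zone V, w=50) cum 50
  x=0 (Zone IV, w=30) cum 80  ← median
  x=4 (Zone III, w=9) cum 89
  x=7 (Zone I, w=10) cum 99
  x=7 (Zone II, w=25) cum 124
  x=15 (Zone VI, w=5) cum 129
⇒ x* = 0
y-coordinate, sorted with cumulative weight:
  y=1 (Zone IV, w=30) cum 30
  y=2 (Zone V, w=50) cum 80  ← median
  y=6 (Zone III, w=9) cum 89
  y=9 (Zone VI, w=5) cum 94
  y=10 (Zone I, w=10) cum 104
  y=13 (Zone II, w=25) cum 129
⇒ y* = 2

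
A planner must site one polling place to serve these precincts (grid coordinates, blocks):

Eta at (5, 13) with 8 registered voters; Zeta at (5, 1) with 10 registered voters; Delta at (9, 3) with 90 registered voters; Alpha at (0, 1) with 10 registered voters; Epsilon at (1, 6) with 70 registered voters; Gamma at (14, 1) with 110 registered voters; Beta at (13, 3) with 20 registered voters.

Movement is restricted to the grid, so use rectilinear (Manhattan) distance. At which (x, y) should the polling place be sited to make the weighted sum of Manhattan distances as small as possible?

Manhattan distance separates: Σwᵢ(|x−xᵢ|+|y−yᵢ|) = Σwᵢ|x−xᵢ| + Σwᵢ|y−yᵢ|, so x and y are optimised independently as 1-D weighted medians.
Total weight W = 318; half = 159.
x-coordinate, sorted with cumulative weight:
  x=0 (Alpha, w=10) cum 10
  x=1 (Epsilon, w=70) cum 80
  x=5 (Eta, w=8) cum 88
  x=5 (Zeta, w=10) cum 98
  x=9 (Delta, w=90) cum 188  ← median
  x=13 (Beta, w=20) cum 208
  x=14 (Gamma, w=110) cum 318
⇒ x* = 9
y-coordinate, sorted with cumulative weight:
  y=1 (Zeta, w=10) cum 10
  y=1 (Alpha, w=10) cum 20
  y=1 (Gamma, w=110) cum 130
  y=3 (Delta, w=90) cum 220  ← median
  y=3 (Beta, w=20) cum 240
  y=6 (Epsilon, w=70) cum 310
  y=13 (Eta, w=8) cum 318
⇒ y* = 3

(9, 3)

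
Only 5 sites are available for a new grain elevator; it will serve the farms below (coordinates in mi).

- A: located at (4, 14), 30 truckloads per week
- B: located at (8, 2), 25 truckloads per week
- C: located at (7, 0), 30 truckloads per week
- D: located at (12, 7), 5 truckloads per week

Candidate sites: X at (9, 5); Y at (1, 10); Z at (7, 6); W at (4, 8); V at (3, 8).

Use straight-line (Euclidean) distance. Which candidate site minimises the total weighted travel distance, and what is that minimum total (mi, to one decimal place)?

Total weighted distance at each candidate:
  X (9, 5): total = 567.5
  Y (1, 10): total = 822.6
  Z (7, 6): total = 564.9
  W (4, 8): total = 656.9
  V (3, 8): total = 691.3
Minimum is at Z with total 564.9 mi.

Z, total 564.9 mi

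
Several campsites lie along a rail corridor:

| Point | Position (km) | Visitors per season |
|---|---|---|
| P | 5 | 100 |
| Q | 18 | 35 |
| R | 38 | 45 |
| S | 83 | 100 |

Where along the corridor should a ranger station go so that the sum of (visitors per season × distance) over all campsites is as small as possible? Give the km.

x = 38

For a sum of weighted absolute distances on a line, the optimum is the weighted median (not the mean). Total weight W = 280; half-weight = 140.
Sort by position and accumulate weight:
  km 5 (P, w=100) → cum 100
  km 18 (Q, w=35) → cum 135
  km 38 (R, w=45) → cum 180  ≥ 140 → median here
  km 83 (S, w=100) → cum 280
Optimal location: km 38.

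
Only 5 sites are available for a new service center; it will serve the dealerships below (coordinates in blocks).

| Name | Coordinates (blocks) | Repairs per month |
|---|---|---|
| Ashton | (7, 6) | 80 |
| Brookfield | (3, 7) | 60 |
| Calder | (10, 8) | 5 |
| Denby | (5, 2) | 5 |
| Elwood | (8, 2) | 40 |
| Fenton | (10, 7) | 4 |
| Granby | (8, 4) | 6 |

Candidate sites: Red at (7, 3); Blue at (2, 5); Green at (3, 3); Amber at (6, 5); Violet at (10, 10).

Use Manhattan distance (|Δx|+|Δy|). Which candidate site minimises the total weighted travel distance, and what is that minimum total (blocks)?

Total weighted distance at each candidate:
  Red (7, 3): total = 895
  Blue (2, 5): total = 1187
  Green (3, 3): total = 1195
  Amber (6, 5): total = 757
  Violet (10, 10): total = 1695
Minimum is at Amber with total 757 blocks.

Amber, total 757 blocks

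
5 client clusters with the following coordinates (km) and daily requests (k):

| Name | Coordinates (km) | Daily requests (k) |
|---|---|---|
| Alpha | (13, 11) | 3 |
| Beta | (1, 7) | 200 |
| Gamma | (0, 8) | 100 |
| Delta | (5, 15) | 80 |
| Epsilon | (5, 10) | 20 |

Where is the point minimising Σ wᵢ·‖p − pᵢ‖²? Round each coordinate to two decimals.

The minimiser of Σwᵢ‖p−pᵢ‖² is the weighted centroid p* = (Σwᵢpᵢ)/(Σwᵢ).
Σwᵢ = 403.
Σwᵢxᵢ = 3·13 + 200·1 + 100·0 + 80·5 + 20·5 = 739.
Σwᵢyᵢ = 3·11 + 200·7 + 100·8 + 80·15 + 20·10 = 3633.
x* = 739/403 = 1.83, y* = 3633/403 = 9.01.

(1.83, 9.01)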